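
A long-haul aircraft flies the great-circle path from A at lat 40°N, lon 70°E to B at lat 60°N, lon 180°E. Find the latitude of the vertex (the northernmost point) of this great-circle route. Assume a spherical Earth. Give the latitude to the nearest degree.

The great circle lies in the plane with unit normal n̂ = (p₁ × p₂)/|p₁ × p₂|.
Here n̂_z ≈ +0.398; the vertex latitude is φ_max = arccos|n̂_z| ≈ 66.6°.
Check via Clairaut: cos φ_max = |cos φ₁| · sin C = cos(40.0°)·sin(31.3°) ≈ 0.398, again giving ≈ 66.6°.

≈ 67°N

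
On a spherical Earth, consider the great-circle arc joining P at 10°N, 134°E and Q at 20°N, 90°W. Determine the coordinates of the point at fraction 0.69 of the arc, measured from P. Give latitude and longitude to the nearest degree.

Write both endpoints as unit vectors p₁, p₂ with components (cos φ cos λ, cos φ sin λ, sin φ).
The central angle between the endpoints is δ = arccos(p₁·p₂) ≈ 2.222 rad (127.3°).
Interpolate at f = 0.69 with slerp weights a = sin((1−f)δ)/sin δ ≈ 0.799, b = sin(fδ)/sin δ ≈ 1.257.
p = a·p₁ + b·p₂ ≈ (-0.547, -0.615, 0.569); φ = arcsin(p_z) ≈ 34.65°, λ = atan2(p_y, p_x) ≈ -131.66°.

≈ 35°N, 132°W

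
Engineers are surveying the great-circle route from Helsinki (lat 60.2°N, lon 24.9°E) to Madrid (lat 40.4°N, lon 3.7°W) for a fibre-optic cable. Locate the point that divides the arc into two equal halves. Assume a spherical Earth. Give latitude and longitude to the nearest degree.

From cos δ = sin φ₁ sin φ₂ + cos φ₁ cos φ₂ cos Δλ, the central angle is δ ≈ 0.463 rad (26.5°).
Interpolate at f = 1/2 with slerp weights a = sin((1−f)δ)/sin δ ≈ 0.514, b = sin(fδ)/sin δ ≈ 0.514.
p = a·p₁ + b·p₂ ≈ (0.622, 0.082, 0.779); φ = arcsin(p_z) ≈ 51.14°, λ = atan2(p_y, p_x) ≈ 7.53°.

≈ lat 51°N, lon 8°E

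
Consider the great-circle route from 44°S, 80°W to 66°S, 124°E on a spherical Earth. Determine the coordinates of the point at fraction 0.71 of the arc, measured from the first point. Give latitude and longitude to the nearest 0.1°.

≈ 82.0°S, 174.5°E

The haversine formula gives a central angle δ ≈ 1.195 rad (68.4°) between the endpoints.
Interpolate at f = 0.71 with slerp weights a = sin((1−f)δ)/sin δ ≈ 0.365, b = sin(fδ)/sin δ ≈ 0.806.
p = a·p₁ + b·p₂ ≈ (-0.138, 0.013, -0.990); φ = arcsin(p_z) ≈ -82.04°, λ = atan2(p_y, p_x) ≈ 174.48°.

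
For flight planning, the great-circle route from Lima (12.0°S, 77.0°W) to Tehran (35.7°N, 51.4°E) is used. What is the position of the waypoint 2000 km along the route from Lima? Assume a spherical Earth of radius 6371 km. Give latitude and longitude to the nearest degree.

≈ 1°S, 63°W

From cos δ = sin φ₁ sin φ₂ + cos φ₁ cos φ₂ cos Δλ, the central angle is δ ≈ 2.233 rad (127.9°). The total great-circle distance is δ·R ≈ 2.233 × 6371 ≈ 14225 km, so the target fraction is f = 2000/14225 ≈ 0.141.
Interpolate at f ≈ 0.141 with slerp weights a = sin((1−f)δ)/sin δ ≈ 1.192, b = sin(fδ)/sin δ ≈ 0.391.
p = a·p₁ + b·p₂ ≈ (0.461, -0.887, -0.019); φ = arcsin(p_z) ≈ -1.11°, λ = atan2(p_y, p_x) ≈ -62.57°.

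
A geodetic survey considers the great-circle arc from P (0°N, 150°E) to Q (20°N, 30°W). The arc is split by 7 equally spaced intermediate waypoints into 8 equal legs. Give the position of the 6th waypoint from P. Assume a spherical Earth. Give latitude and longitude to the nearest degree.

≈ (60°N, 30°W)

The haversine formula gives a central angle δ ≈ 2.793 rad (160.0°) between the endpoints.
Interpolate at f = 6/8 with slerp weights a = sin((1−f)δ)/sin δ ≈ 1.879, b = sin(fδ)/sin δ ≈ 2.532.
p = a·p₁ + b·p₂ ≈ (0.433, -0.250, 0.866); φ = arcsin(p_z) ≈ 60.00°, λ = atan2(p_y, p_x) ≈ -30.00°.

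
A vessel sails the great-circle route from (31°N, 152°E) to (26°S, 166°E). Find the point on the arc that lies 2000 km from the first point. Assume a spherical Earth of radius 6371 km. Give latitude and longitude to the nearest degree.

Write both endpoints as unit vectors p₁, p₂ with components (cos φ cos λ, cos φ sin λ, sin φ).
The central angle between the endpoints is δ = arccos(p₁·p₂) ≈ 1.022 rad (58.5°). The total great-circle distance is δ·R ≈ 1.022 × 6371 ≈ 6510 km, so the target fraction is f = 2000/6510 ≈ 0.307.
Interpolate at f ≈ 0.307 with slerp weights a = sin((1−f)δ)/sin δ ≈ 0.762, b = sin(fδ)/sin δ ≈ 0.362.
p = a·p₁ + b·p₂ ≈ (-0.893, 0.385, 0.234); φ = arcsin(p_z) ≈ 13.53°, λ = atan2(p_y, p_x) ≈ 156.64°.

≈ (14°N, 157°E)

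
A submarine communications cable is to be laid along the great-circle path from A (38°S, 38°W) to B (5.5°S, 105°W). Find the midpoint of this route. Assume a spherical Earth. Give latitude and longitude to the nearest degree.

Write both endpoints as unit vectors p₁, p₂ with components (cos φ cos λ, cos φ sin λ, sin φ).
The central angle between the endpoints is δ = arccos(p₁·p₂) ≈ 1.197 rad (68.6°).
Interpolate at f = 1/2 with slerp weights a = sin((1−f)δ)/sin δ ≈ 0.605, b = sin(fδ)/sin δ ≈ 0.605.
p = a·p₁ + b·p₂ ≈ (0.220, -0.875, -0.431); φ = arcsin(p_z) ≈ -25.50°, λ = atan2(p_y, p_x) ≈ -75.90°.

≈ (26°S, 76°W)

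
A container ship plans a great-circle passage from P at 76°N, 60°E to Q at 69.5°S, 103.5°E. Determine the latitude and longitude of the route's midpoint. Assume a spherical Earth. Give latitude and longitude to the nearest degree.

Write both endpoints as unit vectors p₁, p₂ with components (cos φ cos λ, cos φ sin λ, sin φ).
The central angle between the endpoints is δ = arccos(p₁·p₂) ≈ 2.582 rad (147.9°).
Interpolate at f = 1/2 with slerp weights a = sin((1−f)δ)/sin δ ≈ 1.810, b = sin(fδ)/sin δ ≈ 1.810.
p = a·p₁ + b·p₂ ≈ (0.071, 0.996, 0.061); φ = arcsin(p_z) ≈ 3.49°, λ = atan2(p_y, p_x) ≈ 85.92°.

≈ 3°N, 86°E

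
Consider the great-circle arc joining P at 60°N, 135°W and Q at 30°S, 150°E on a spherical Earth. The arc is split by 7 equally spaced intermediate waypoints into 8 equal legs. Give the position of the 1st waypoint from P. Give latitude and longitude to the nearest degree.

From cos δ = sin φ₁ sin φ₂ + cos φ₁ cos φ₂ cos Δλ, the central angle is δ ≈ 1.898 rad (108.7°).
Interpolate at f = 1/8 with slerp weights a = sin((1−f)δ)/sin δ ≈ 1.052, b = sin(fδ)/sin δ ≈ 0.248.
p = a·p₁ + b·p₂ ≈ (-0.558, -0.264, 0.787); φ = arcsin(p_z) ≈ 51.88°, λ = atan2(p_y, p_x) ≈ -154.64°.

≈ 52°N, 155°W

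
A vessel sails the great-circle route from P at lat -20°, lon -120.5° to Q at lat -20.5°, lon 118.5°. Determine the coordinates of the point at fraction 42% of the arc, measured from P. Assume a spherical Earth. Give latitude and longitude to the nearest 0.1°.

≈ lat -36.3°, lon -169.9°

The haversine formula gives a central angle δ ≈ 1.911 rad (109.5°) between the endpoints.
Interpolate at f = 0.42 with slerp weights a = sin((1−f)δ)/sin δ ≈ 0.949, b = sin(fδ)/sin δ ≈ 0.763.
p = a·p₁ + b·p₂ ≈ (-0.794, -0.141, -0.592); φ = arcsin(p_z) ≈ -36.29°, λ = atan2(p_y, p_x) ≈ -169.95°.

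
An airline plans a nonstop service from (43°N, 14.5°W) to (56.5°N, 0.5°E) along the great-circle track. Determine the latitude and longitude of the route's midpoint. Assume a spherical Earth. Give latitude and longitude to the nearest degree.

From cos δ = sin φ₁ sin φ₂ + cos φ₁ cos φ₂ cos Δλ, the central angle is δ ≈ 0.289 rad (16.5°).
Interpolate at f = 1/2 with slerp weights a = sin((1−f)δ)/sin δ ≈ 0.505, b = sin(fδ)/sin δ ≈ 0.505.
p = a·p₁ + b·p₂ ≈ (0.637, -0.090, 0.766); φ = arcsin(p_z) ≈ 49.99°, λ = atan2(p_y, p_x) ≈ -8.05°.

≈ (50°N, 8°W)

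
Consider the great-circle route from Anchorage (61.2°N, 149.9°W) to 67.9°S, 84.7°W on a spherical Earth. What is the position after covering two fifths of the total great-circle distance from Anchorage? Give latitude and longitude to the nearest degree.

From cos δ = sin φ₁ sin φ₂ + cos φ₁ cos φ₂ cos Δλ, the central angle is δ ≈ 2.398 rad (137.4°).
Interpolate at f = 2/5 with slerp weights a = sin((1−f)δ)/sin δ ≈ 1.464, b = sin(fδ)/sin δ ≈ 1.209.
p = a·p₁ + b·p₂ ≈ (-0.568, -0.807, 0.163); φ = arcsin(p_z) ≈ 9.36°, λ = atan2(p_y, p_x) ≈ -125.16°.

≈ 9°N, 125°W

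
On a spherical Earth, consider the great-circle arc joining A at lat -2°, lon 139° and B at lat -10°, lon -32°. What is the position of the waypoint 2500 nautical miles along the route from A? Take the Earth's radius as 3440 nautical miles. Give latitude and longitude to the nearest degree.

Convert each endpoint to a unit vector on the sphere (x = cos φ cos λ, y = cos φ sin λ, z = sin φ).
The central angle between the endpoints is δ = arccos(p₁·p₂) ≈ 2.880 rad (165.0°). The total great-circle distance is δ·R ≈ 2.880 × 3440 ≈ 9908 nmi, so the target fraction is f = 2500/9908 ≈ 0.252.
Interpolate at f ≈ 0.252 with slerp weights a = sin((1−f)δ)/sin δ ≈ 3.231, b = sin(fδ)/sin δ ≈ 2.571.
p = a·p₁ + b·p₂ ≈ (-0.290, 0.777, -0.559); φ = arcsin(p_z) ≈ -34.00°, λ = atan2(p_y, p_x) ≈ 110.46°.

≈ lat -34°, lon 110°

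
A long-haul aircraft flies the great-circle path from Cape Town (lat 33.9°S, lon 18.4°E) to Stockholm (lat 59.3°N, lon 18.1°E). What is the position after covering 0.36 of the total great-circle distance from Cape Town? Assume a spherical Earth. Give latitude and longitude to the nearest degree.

Convert each endpoint to a unit vector on the sphere (x = cos φ cos λ, y = cos φ sin λ, z = sin φ).
The central angle between the endpoints is δ = arccos(p₁·p₂) ≈ 1.627 rad (93.2°).
Interpolate at f = 0.36 with slerp weights a = sin((1−f)δ)/sin δ ≈ 0.864, b = sin(fδ)/sin δ ≈ 0.554.
p = a·p₁ + b·p₂ ≈ (0.949, 0.314, -0.006); φ = arcsin(p_z) ≈ -0.35°, λ = atan2(p_y, p_x) ≈ 18.32°.

≈ lat 0°N, lon 18°E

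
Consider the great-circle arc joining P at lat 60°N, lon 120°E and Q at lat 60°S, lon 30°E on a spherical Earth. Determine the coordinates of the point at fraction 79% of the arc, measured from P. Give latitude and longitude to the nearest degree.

Convert each endpoint to a unit vector on the sphere (x = cos φ cos λ, y = cos φ sin λ, z = sin φ).
The central angle between the endpoints is δ = arccos(p₁·p₂) ≈ 2.419 rad (138.6°).
Interpolate at f = 0.79 with slerp weights a = sin((1−f)δ)/sin δ ≈ 0.735, b = sin(fδ)/sin δ ≈ 1.425.
p = a·p₁ + b·p₂ ≈ (0.433, 0.675, -0.597); φ = arcsin(p_z) ≈ -36.69°, λ = atan2(p_y, p_x) ≈ 57.29°.

≈ lat 37°S, lon 57°E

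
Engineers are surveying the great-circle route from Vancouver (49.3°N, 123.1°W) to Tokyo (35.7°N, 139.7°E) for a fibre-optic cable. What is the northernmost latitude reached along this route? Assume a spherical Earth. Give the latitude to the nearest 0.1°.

≈ 55.5°N

The great circle lies in the plane with unit normal n̂ = (p₁ × p₂)/|p₁ × p₂|.
Here n̂_z ≈ -0.567; the vertex latitude is φ_max = arccos|n̂_z| ≈ 55.5°.
Check via Clairaut: cos φ_max = |cos φ₁| · sin C = cos(49.3°)·sin(60.4°) ≈ 0.567, again giving ≈ 55.5°.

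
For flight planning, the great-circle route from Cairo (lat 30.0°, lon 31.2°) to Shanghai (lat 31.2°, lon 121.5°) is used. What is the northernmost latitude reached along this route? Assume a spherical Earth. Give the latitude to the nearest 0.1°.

≈ 40.0°

The great circle lies in the plane with unit normal n̂ = (p₁ × p₂)/|p₁ × p₂|.
Here n̂_z ≈ +0.766; the vertex latitude is φ_max = arccos|n̂_z| ≈ 40.0°.
Check via Clairaut: cos φ_max = |cos φ₁| · sin C = cos(30.0°)·sin(62.2°) ≈ 0.766, again giving ≈ 40.0°.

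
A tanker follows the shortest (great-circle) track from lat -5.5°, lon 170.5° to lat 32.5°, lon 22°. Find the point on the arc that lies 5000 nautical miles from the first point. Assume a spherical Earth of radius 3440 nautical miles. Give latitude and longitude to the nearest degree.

The haversine formula gives a central angle δ ≈ 2.445 rad (140.1°) between the endpoints. The total great-circle distance is δ·R ≈ 2.445 × 3440 ≈ 8412 nmi, so the target fraction is f = 5000/8412 ≈ 0.594.
Interpolate at f ≈ 0.594 with slerp weights a = sin((1−f)δ)/sin δ ≈ 1.305, b = sin(fδ)/sin δ ≈ 1.549.
p = a·p₁ + b·p₂ ≈ (-0.070, 0.704, 0.707); φ = arcsin(p_z) ≈ 44.99°, λ = atan2(p_y, p_x) ≈ 95.72°.

≈ lat 45°, lon 96°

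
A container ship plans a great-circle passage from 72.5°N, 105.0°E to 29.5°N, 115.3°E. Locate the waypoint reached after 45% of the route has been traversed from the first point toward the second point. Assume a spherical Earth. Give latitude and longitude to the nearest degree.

≈ 53°N, 112°E

Convert each endpoint to a unit vector on the sphere (x = cos φ cos λ, y = cos φ sin λ, z = sin φ).
The central angle between the endpoints is δ = arccos(p₁·p₂) ≈ 0.757 rad (43.4°).
Interpolate at f = 0.45 with slerp weights a = sin((1−f)δ)/sin δ ≈ 0.589, b = sin(fδ)/sin δ ≈ 0.486.
p = a·p₁ + b·p₂ ≈ (-0.227, 0.554, 0.801); φ = arcsin(p_z) ≈ 53.24°, λ = atan2(p_y, p_x) ≈ 112.27°.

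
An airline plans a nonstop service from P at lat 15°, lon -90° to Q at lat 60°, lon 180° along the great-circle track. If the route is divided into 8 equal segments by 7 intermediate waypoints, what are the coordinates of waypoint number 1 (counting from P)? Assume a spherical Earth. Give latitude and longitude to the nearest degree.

From cos δ = sin φ₁ sin φ₂ + cos φ₁ cos φ₂ cos Δλ, the central angle is δ ≈ 1.345 rad (77.0°).
Interpolate at f = 1/8 with slerp weights a = sin((1−f)δ)/sin δ ≈ 0.947, b = sin(fδ)/sin δ ≈ 0.172.
p = a·p₁ + b·p₂ ≈ (-0.086, -0.915, 0.394); φ = arcsin(p_z) ≈ 23.20°, λ = atan2(p_y, p_x) ≈ -95.36°.

≈ lat 23°, lon -95°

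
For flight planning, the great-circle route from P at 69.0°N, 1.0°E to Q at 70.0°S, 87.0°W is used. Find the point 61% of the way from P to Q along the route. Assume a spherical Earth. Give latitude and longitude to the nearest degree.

Write both endpoints as unit vectors p₁, p₂ with components (cos φ cos λ, cos φ sin λ, sin φ).
The central angle between the endpoints is δ = arccos(p₁·p₂) ≈ 2.632 rad (150.8°).
Interpolate at f = 0.61 with slerp weights a = sin((1−f)δ)/sin δ ≈ 1.754, b = sin(fδ)/sin δ ≈ 2.049.
p = a·p₁ + b·p₂ ≈ (0.665, -0.689, -0.288); φ = arcsin(p_z) ≈ -16.74°, λ = atan2(p_y, p_x) ≈ -46.00°.

≈ 17°S, 46°W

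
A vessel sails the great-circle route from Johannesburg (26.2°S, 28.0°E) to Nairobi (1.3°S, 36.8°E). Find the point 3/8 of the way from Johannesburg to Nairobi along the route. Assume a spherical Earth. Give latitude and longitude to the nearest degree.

≈ 17°S, 32°E

Convert each endpoint to a unit vector on the sphere (x = cos φ cos λ, y = cos φ sin λ, z = sin φ).
The central angle between the endpoints is δ = arccos(p₁·p₂) ≈ 0.459 rad (26.3°).
Interpolate at f = 3/8 with slerp weights a = sin((1−f)δ)/sin δ ≈ 0.639, b = sin(fδ)/sin δ ≈ 0.387.
p = a·p₁ + b·p₂ ≈ (0.815, 0.501, -0.291); φ = arcsin(p_z) ≈ -16.90°, λ = atan2(p_y, p_x) ≈ 31.54°.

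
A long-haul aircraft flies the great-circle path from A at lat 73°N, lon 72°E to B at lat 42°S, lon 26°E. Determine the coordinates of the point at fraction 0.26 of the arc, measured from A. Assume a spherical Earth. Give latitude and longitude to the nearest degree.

≈ lat 44°N, lon 46°E

Convert each endpoint to a unit vector on the sphere (x = cos φ cos λ, y = cos φ sin λ, z = sin φ).
The central angle between the endpoints is δ = arccos(p₁·p₂) ≈ 2.082 rad (119.3°).
Interpolate at f = 0.26 with slerp weights a = sin((1−f)δ)/sin δ ≈ 1.146, b = sin(fδ)/sin δ ≈ 0.591.
p = a·p₁ + b·p₂ ≈ (0.498, 0.511, 0.701); φ = arcsin(p_z) ≈ 44.47°, λ = atan2(p_y, p_x) ≈ 45.74°.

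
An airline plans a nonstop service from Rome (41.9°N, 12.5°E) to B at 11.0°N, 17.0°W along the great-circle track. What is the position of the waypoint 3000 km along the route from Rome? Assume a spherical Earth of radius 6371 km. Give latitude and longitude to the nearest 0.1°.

≈ 21.8°N, 8.9°W

The haversine formula gives a central angle δ ≈ 0.702 rad (40.2°) between the endpoints. The total great-circle distance is δ·R ≈ 0.702 × 6371 ≈ 4475 km, so the target fraction is f = 3000/4475 ≈ 0.670.
Interpolate at f ≈ 0.670 with slerp weights a = sin((1−f)δ)/sin δ ≈ 0.355, b = sin(fδ)/sin δ ≈ 0.702.
p = a·p₁ + b·p₂ ≈ (0.917, -0.144, 0.371); φ = arcsin(p_z) ≈ 21.79°, λ = atan2(p_y, p_x) ≈ -8.94°.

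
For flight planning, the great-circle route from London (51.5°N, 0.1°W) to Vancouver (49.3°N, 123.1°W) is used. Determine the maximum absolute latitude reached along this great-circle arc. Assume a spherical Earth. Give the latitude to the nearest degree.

≈ 68°N

The great circle lies in the plane with unit normal n̂ = (p₁ × p₂)/|p₁ × p₂|.
Here n̂_z ≈ -0.367; the vertex latitude is φ_max = arccos|n̂_z| ≈ 68.5°.
Check via Clairaut: cos φ_max = |cos φ₁| · sin C = cos(51.5°)·sin(36.1°) ≈ 0.367, again giving ≈ 68.5°.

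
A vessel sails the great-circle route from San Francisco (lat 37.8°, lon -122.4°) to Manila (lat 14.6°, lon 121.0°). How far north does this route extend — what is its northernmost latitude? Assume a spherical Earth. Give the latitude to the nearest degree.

≈ 46°

The great circle lies in the plane with unit normal n̂ = (p₁ × p₂)/|p₁ × p₂|.
Here n̂_z ≈ -0.696; the vertex latitude is φ_max = arccos|n̂_z| ≈ 45.9°.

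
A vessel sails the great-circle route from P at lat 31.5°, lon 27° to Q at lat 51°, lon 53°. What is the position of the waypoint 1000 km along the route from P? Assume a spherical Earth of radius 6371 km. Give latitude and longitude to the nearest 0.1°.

Convert each endpoint to a unit vector on the sphere (x = cos φ cos λ, y = cos φ sin λ, z = sin φ).
The central angle between the endpoints is δ = arccos(p₁·p₂) ≈ 0.477 rad (27.3°). The total great-circle distance is δ·R ≈ 0.477 × 6371 ≈ 3040 km, so the target fraction is f = 1000/3040 ≈ 0.329.
Interpolate at f ≈ 0.329 with slerp weights a = sin((1−f)δ)/sin δ ≈ 0.685, b = sin(fδ)/sin δ ≈ 0.340.
p = a·p₁ + b·p₂ ≈ (0.650, 0.436, 0.623); φ = arcsin(p_z) ≈ 38.51°, λ = atan2(p_y, p_x) ≈ 33.89°.

≈ lat 38.5°, lon 33.9°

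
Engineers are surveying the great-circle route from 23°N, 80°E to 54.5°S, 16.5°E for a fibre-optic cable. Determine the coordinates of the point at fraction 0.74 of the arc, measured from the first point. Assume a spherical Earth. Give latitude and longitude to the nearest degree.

≈ 37°S, 42°E

From cos δ = sin φ₁ sin φ₂ + cos φ₁ cos φ₂ cos Δλ, the central angle is δ ≈ 1.650 rad (94.6°).
Interpolate at f = 0.74 with slerp weights a = sin((1−f)δ)/sin δ ≈ 0.417, b = sin(fδ)/sin δ ≈ 0.943.
p = a·p₁ + b·p₂ ≈ (0.592, 0.534, -0.604); φ = arcsin(p_z) ≈ -37.18°, λ = atan2(p_y, p_x) ≈ 42.07°.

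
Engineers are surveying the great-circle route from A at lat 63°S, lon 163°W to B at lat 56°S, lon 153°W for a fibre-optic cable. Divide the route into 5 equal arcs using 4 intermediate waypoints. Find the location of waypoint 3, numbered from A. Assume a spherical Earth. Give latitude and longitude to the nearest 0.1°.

Convert each endpoint to a unit vector on the sphere (x = cos φ cos λ, y = cos φ sin λ, z = sin φ).
The central angle between the endpoints is δ = arccos(p₁·p₂) ≈ 0.151 rad (8.6°).
Interpolate at f = 3/5 with slerp weights a = sin((1−f)δ)/sin δ ≈ 0.401, b = sin(fδ)/sin δ ≈ 0.601.
p = a·p₁ + b·p₂ ≈ (-0.474, -0.206, -0.856); φ = arcsin(p_z) ≈ -58.89°, λ = atan2(p_y, p_x) ≈ -156.51°.

≈ lat 58.9°S, lon 156.5°W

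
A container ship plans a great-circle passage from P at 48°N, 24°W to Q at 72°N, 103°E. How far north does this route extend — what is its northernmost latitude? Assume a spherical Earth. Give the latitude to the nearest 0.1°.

The great circle lies in the plane with unit normal n̂ = (p₁ × p₂)/|p₁ × p₂|.
Here n̂_z ≈ +0.203; the vertex latitude is φ_max = arccos|n̂_z| ≈ 78.3°.

≈ 78.3°N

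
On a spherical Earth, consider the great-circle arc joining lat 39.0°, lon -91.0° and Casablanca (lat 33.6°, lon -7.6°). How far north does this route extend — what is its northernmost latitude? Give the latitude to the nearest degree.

≈ 45°

The great circle lies in the plane with unit normal n̂ = (p₁ × p₂)/|p₁ × p₂|.
Here n̂_z ≈ +0.709; the vertex latitude is φ_max = arccos|n̂_z| ≈ 44.8°.
Check via Clairaut: cos φ_max = |cos φ₁| · sin C = cos(39.0°)·sin(65.9°) ≈ 0.709, again giving ≈ 44.8°.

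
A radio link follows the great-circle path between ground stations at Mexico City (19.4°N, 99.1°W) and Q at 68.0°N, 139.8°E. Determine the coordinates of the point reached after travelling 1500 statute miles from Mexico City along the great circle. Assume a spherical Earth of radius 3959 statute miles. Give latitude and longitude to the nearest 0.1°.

Convert each endpoint to a unit vector on the sphere (x = cos φ cos λ, y = cos φ sin λ, z = sin φ).
The central angle between the endpoints is δ = arccos(p₁·p₂) ≈ 1.445 rad (82.8°). The total great-circle distance is δ·R ≈ 1.445 × 3959 ≈ 5721 mi, so the target fraction is f = 1500/5721 ≈ 0.262.
Interpolate at f ≈ 0.262 with slerp weights a = sin((1−f)δ)/sin δ ≈ 0.882, b = sin(fδ)/sin δ ≈ 0.373.
p = a·p₁ + b·p₂ ≈ (-0.238, -0.732, 0.639); φ = arcsin(p_z) ≈ 39.70°, λ = atan2(p_y, p_x) ≈ -108.04°.

≈ 39.7°N, 108.0°W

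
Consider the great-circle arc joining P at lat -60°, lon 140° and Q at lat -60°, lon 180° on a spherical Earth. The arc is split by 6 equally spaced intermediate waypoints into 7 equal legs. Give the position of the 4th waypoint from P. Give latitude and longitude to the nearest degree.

≈ lat -61°, lon 163°

Convert each endpoint to a unit vector on the sphere (x = cos φ cos λ, y = cos φ sin λ, z = sin φ).
The central angle between the endpoints is δ = arccos(p₁·p₂) ≈ 0.344 rad (19.7°).
Interpolate at f = 4/7 with slerp weights a = sin((1−f)δ)/sin δ ≈ 0.436, b = sin(fδ)/sin δ ≈ 0.579.
p = a·p₁ + b·p₂ ≈ (-0.456, 0.140, -0.879); φ = arcsin(p_z) ≈ -61.49°, λ = atan2(p_y, p_x) ≈ 162.95°.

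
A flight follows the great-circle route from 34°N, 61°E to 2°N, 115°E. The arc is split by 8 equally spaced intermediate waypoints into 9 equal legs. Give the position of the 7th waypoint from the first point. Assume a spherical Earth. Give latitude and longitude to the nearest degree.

≈ 10°N, 105°E

Write both endpoints as unit vectors p₁, p₂ with components (cos φ cos λ, cos φ sin λ, sin φ).
The central angle between the endpoints is δ = arccos(p₁·p₂) ≈ 1.040 rad (59.6°).
Interpolate at f = 7/9 with slerp weights a = sin((1−f)δ)/sin δ ≈ 0.266, b = sin(fδ)/sin δ ≈ 0.839.
p = a·p₁ + b·p₂ ≈ (-0.248, 0.952, 0.178); φ = arcsin(p_z) ≈ 10.24°, λ = atan2(p_y, p_x) ≈ 104.57°.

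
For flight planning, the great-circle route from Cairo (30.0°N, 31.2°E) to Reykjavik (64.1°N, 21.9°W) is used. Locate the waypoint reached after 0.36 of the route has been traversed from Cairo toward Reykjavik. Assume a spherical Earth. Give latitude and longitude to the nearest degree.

≈ (45°N, 20°E)

From cos δ = sin φ₁ sin φ₂ + cos φ₁ cos φ₂ cos Δλ, the central angle is δ ≈ 0.827 rad (47.4°).
Interpolate at f = 0.36 with slerp weights a = sin((1−f)δ)/sin δ ≈ 0.686, b = sin(fδ)/sin δ ≈ 0.399.
p = a·p₁ + b·p₂ ≈ (0.670, 0.243, 0.702); φ = arcsin(p_z) ≈ 44.56°, λ = atan2(p_y, p_x) ≈ 19.93°.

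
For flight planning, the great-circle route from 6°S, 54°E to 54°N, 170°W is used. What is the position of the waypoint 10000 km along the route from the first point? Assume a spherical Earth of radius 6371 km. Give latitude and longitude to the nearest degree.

Write both endpoints as unit vectors p₁, p₂ with components (cos φ cos λ, cos φ sin λ, sin φ).
The central angle between the endpoints is δ = arccos(p₁·p₂) ≈ 2.100 rad (120.3°). The total great-circle distance is δ·R ≈ 2.100 × 6371 ≈ 13381 km, so the target fraction is f = 10000/13381 ≈ 0.747.
Interpolate at f ≈ 0.747 with slerp weights a = sin((1−f)δ)/sin δ ≈ 0.586, b = sin(fδ)/sin δ ≈ 1.159.
p = a·p₁ + b·p₂ ≈ (-0.328, 0.354, 0.876); φ = arcsin(p_z) ≈ 61.17°, λ = atan2(p_y, p_x) ≈ 132.85°.

≈ 61°N, 133°E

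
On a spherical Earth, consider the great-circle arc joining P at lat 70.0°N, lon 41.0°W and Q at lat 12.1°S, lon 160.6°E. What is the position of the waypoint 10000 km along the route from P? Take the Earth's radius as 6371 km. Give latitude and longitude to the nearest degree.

Write both endpoints as unit vectors p₁, p₂ with components (cos φ cos λ, cos φ sin λ, sin φ).
The central angle between the endpoints is δ = arccos(p₁·p₂) ≈ 2.104 rad (120.5°). The total great-circle distance is δ·R ≈ 2.104 × 6371 ≈ 13402 km, so the target fraction is f = 10000/13402 ≈ 0.746.
Interpolate at f ≈ 0.746 with slerp weights a = sin((1−f)δ)/sin δ ≈ 0.591, b = sin(fδ)/sin δ ≈ 1.161.
p = a·p₁ + b·p₂ ≈ (-0.918, 0.244, 0.312); φ = arcsin(p_z) ≈ 18.17°, λ = atan2(p_y, p_x) ≈ 165.09°.

≈ lat 18°N, lon 165°E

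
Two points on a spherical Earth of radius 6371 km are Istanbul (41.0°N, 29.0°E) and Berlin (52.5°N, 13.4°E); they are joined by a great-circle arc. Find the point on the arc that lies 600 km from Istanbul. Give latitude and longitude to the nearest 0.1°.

≈ 45.2°N, 24.4°E

The haversine formula gives a central angle δ ≈ 0.273 rad (15.6°) between the endpoints. The total great-circle distance is δ·R ≈ 0.273 × 6371 ≈ 1738 km, so the target fraction is f = 600/1738 ≈ 0.345.
Interpolate at f ≈ 0.345 with slerp weights a = sin((1−f)δ)/sin δ ≈ 0.660, b = sin(fδ)/sin δ ≈ 0.349.
p = a·p₁ + b·p₂ ≈ (0.642, 0.291, 0.710); φ = arcsin(p_z) ≈ 45.20°, λ = atan2(p_y, p_x) ≈ 24.35°.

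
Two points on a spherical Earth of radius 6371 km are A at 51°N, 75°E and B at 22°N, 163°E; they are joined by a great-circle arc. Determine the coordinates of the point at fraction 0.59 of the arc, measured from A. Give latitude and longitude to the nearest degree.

From cos δ = sin φ₁ sin φ₂ + cos φ₁ cos φ₂ cos Δλ, the central angle is δ ≈ 1.254 rad (71.9°).
Interpolate at f = 0.59 with slerp weights a = sin((1−f)δ)/sin δ ≈ 0.518, b = sin(fδ)/sin δ ≈ 0.709.
p = a·p₁ + b·p₂ ≈ (-0.545, 0.507, 0.668); φ = arcsin(p_z) ≈ 41.91°, λ = atan2(p_y, p_x) ≈ 137.06°.

≈ 42°N, 137°E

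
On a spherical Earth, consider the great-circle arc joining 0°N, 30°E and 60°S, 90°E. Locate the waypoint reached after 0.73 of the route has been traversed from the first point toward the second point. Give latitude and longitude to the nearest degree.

≈ 47°S, 63°E

From cos δ = sin φ₁ sin φ₂ + cos φ₁ cos φ₂ cos Δλ, the central angle is δ ≈ 1.318 rad (75.5°).
Interpolate at f = 0.73 with slerp weights a = sin((1−f)δ)/sin δ ≈ 0.360, b = sin(fδ)/sin δ ≈ 0.847.
p = a·p₁ + b·p₂ ≈ (0.312, 0.604, -0.734); φ = arcsin(p_z) ≈ -47.21°, λ = atan2(p_y, p_x) ≈ 62.69°.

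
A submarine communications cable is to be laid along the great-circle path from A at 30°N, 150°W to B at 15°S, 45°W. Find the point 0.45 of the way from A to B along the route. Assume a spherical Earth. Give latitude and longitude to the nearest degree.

≈ 15°N, 98°W

From cos δ = sin φ₁ sin φ₂ + cos φ₁ cos φ₂ cos Δλ, the central angle is δ ≈ 1.924 rad (110.2°).
Interpolate at f = 0.45 with slerp weights a = sin((1−f)δ)/sin δ ≈ 0.929, b = sin(fδ)/sin δ ≈ 0.812.
p = a·p₁ + b·p₂ ≈ (-0.142, -0.957, 0.254); φ = arcsin(p_z) ≈ 14.73°, λ = atan2(p_y, p_x) ≈ -98.45°.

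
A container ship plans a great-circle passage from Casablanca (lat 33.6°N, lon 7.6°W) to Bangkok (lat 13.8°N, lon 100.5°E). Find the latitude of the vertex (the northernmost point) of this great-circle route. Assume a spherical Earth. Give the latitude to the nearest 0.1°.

The great circle lies in the plane with unit normal n̂ = (p₁ × p₂)/|p₁ × p₂|.
Here n̂_z ≈ +0.774; the vertex latitude is φ_max = arccos|n̂_z| ≈ 39.3°.

≈ 39.3°N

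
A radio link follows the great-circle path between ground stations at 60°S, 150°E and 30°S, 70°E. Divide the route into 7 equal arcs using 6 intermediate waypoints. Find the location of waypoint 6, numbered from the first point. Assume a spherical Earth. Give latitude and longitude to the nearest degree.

≈ 37°S, 76°E

From cos δ = sin φ₁ sin φ₂ + cos φ₁ cos φ₂ cos Δλ, the central angle is δ ≈ 1.038 rad (59.5°).
Interpolate at f = 6/7 with slerp weights a = sin((1−f)δ)/sin δ ≈ 0.171, b = sin(fδ)/sin δ ≈ 0.902.
p = a·p₁ + b·p₂ ≈ (0.193, 0.777, -0.599); φ = arcsin(p_z) ≈ -36.83°, λ = atan2(p_y, p_x) ≈ 76.06°.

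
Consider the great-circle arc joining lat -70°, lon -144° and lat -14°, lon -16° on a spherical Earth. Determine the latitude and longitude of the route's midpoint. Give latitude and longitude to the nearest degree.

Write both endpoints as unit vectors p₁, p₂ with components (cos φ cos λ, cos φ sin λ, sin φ).
The central angle between the endpoints is δ = arccos(p₁·p₂) ≈ 1.548 rad (88.7°).
Interpolate at f = 1/2 with slerp weights a = sin((1−f)δ)/sin δ ≈ 0.699, b = sin(fδ)/sin δ ≈ 0.699.
p = a·p₁ + b·p₂ ≈ (0.459, -0.328, -0.826); φ = arcsin(p_z) ≈ -55.70°, λ = atan2(p_y, p_x) ≈ -35.53°.

≈ lat -56°, lon -36°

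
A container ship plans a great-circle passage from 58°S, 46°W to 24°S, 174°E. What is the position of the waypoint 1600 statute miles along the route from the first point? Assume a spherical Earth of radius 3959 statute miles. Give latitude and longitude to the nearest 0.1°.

The haversine formula gives a central angle δ ≈ 1.597 rad (91.5°) between the endpoints. The total great-circle distance is δ·R ≈ 1.597 × 3959 ≈ 6321 mi, so the target fraction is f = 1600/6321 ≈ 0.253.
Interpolate at f ≈ 0.253 with slerp weights a = sin((1−f)δ)/sin δ ≈ 0.930, b = sin(fδ)/sin δ ≈ 0.393.
p = a·p₁ + b·p₂ ≈ (-0.015, -0.317, -0.948); φ = arcsin(p_z) ≈ -71.51°, λ = atan2(p_y, p_x) ≈ -92.74°.

≈ 71.5°S, 92.7°W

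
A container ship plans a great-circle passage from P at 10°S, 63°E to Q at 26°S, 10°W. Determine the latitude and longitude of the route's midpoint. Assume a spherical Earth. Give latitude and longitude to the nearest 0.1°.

Write both endpoints as unit vectors p₁, p₂ with components (cos φ cos λ, cos φ sin λ, sin φ).
The central angle between the endpoints is δ = arccos(p₁·p₂) ≈ 1.229 rad (70.4°).
Interpolate at f = 1/2 with slerp weights a = sin((1−f)δ)/sin δ ≈ 0.612, b = sin(fδ)/sin δ ≈ 0.612.
p = a·p₁ + b·p₂ ≈ (0.815, 0.442, -0.375); φ = arcsin(p_z) ≈ -22.00°, λ = atan2(p_y, p_x) ≈ 28.44°.

≈ 22.0°S, 28.4°E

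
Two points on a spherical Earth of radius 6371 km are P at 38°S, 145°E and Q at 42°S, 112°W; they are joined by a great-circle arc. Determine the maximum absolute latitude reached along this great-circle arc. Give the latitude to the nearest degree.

The great circle lies in the plane with unit normal n̂ = (p₁ × p₂)/|p₁ × p₂|.
Here n̂_z ≈ +0.594; the vertex latitude is φ_max = arccos|n̂_z| ≈ 53.5°.
Check via Clairaut: cos φ_max = |cos φ₁| · sin C = cos(38.0°)·sin(131.0°) ≈ 0.594, again giving ≈ 53.5°.

≈ 54°S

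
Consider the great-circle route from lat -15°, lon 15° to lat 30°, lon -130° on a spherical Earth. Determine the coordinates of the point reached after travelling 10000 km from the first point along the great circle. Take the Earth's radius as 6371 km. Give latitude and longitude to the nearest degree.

≈ lat 30°, lon -66°

Convert each endpoint to a unit vector on the sphere (x = cos φ cos λ, y = cos φ sin λ, z = sin φ).
The central angle between the endpoints is δ = arccos(p₁·p₂) ≈ 2.523 rad (144.6°). The total great-circle distance is δ·R ≈ 2.523 × 6371 ≈ 16073 km, so the target fraction is f = 10000/16073 ≈ 0.622.
Interpolate at f ≈ 0.622 with slerp weights a = sin((1−f)δ)/sin δ ≈ 1.406, b = sin(fδ)/sin δ ≈ 1.724.
p = a·p₁ + b·p₂ ≈ (0.352, -0.792, 0.498); φ = arcsin(p_z) ≈ 29.89°, λ = atan2(p_y, p_x) ≈ -66.06°.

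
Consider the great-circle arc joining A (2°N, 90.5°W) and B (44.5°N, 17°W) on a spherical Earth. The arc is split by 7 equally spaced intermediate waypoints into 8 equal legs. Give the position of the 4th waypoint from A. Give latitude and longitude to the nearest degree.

≈ (28°N, 61°W)

The haversine formula gives a central angle δ ≈ 1.342 rad (76.9°) between the endpoints.
Interpolate at f = 4/8 with slerp weights a = sin((1−f)δ)/sin δ ≈ 0.638, b = sin(fδ)/sin δ ≈ 0.638.
p = a·p₁ + b·p₂ ≈ (0.430, -0.771, 0.470); φ = arcsin(p_z) ≈ 28.02°, λ = atan2(p_y, p_x) ≈ -60.86°.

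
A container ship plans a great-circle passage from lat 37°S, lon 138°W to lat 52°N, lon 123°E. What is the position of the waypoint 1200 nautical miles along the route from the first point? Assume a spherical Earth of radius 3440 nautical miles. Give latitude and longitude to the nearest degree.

≈ lat 22°S, lon 154°W

The haversine formula gives a central angle δ ≈ 2.155 rad (123.4°) between the endpoints. The total great-circle distance is δ·R ≈ 2.155 × 3440 ≈ 7412 nmi, so the target fraction is f = 1200/7412 ≈ 0.162.
Interpolate at f ≈ 0.162 with slerp weights a = sin((1−f)δ)/sin δ ≈ 1.166, b = sin(fδ)/sin δ ≈ 0.410.
p = a·p₁ + b·p₂ ≈ (-0.829, -0.411, -0.379); φ = arcsin(p_z) ≈ -22.25°, λ = atan2(p_y, p_x) ≈ -153.61°.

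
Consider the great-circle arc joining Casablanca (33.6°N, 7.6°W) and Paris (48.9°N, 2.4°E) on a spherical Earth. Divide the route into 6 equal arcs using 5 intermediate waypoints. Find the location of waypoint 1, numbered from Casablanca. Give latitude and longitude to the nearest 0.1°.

≈ 36.2°N, 6.2°W

From cos δ = sin φ₁ sin φ₂ + cos φ₁ cos φ₂ cos Δλ, the central angle is δ ≈ 0.297 rad (17.0°).
Interpolate at f = 1/6 with slerp weights a = sin((1−f)δ)/sin δ ≈ 0.837, b = sin(fδ)/sin δ ≈ 0.169.
p = a·p₁ + b·p₂ ≈ (0.802, -0.088, 0.591); φ = arcsin(p_z) ≈ 36.20°, λ = atan2(p_y, p_x) ≈ -6.23°.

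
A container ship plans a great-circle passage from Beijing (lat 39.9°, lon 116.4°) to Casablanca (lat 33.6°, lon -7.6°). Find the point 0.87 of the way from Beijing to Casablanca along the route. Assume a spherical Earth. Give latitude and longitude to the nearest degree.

≈ lat 42°, lon 2°

Write both endpoints as unit vectors p₁, p₂ with components (cos φ cos λ, cos φ sin λ, sin φ).
The central angle between the endpoints is δ = arccos(p₁·p₂) ≈ 1.573 rad (90.1°).
Interpolate at f = 0.87 with slerp weights a = sin((1−f)δ)/sin δ ≈ 0.203, b = sin(fδ)/sin δ ≈ 0.980.
p = a·p₁ + b·p₂ ≈ (0.740, 0.032, 0.672); φ = arcsin(p_z) ≈ 42.25°, λ = atan2(p_y, p_x) ≈ 2.45°.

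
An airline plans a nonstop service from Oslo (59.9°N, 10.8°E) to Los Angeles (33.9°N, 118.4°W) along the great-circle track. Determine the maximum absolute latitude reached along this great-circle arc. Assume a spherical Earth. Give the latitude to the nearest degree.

The great circle lies in the plane with unit normal n̂ = (p₁ × p₂)/|p₁ × p₂|.
Here n̂_z ≈ -0.331; the vertex latitude is φ_max = arccos|n̂_z| ≈ 70.7°.
Check via Clairaut: cos φ_max = |cos φ₁| · sin C = cos(59.9°)·sin(41.2°) ≈ 0.331, again giving ≈ 70.7°.

≈ 71°N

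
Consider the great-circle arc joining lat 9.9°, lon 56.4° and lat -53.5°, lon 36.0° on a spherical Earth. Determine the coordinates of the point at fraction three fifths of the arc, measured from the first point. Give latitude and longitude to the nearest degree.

≈ lat -28°, lon 47°

Write both endpoints as unit vectors p₁, p₂ with components (cos φ cos λ, cos φ sin λ, sin φ).
The central angle between the endpoints is δ = arccos(p₁·p₂) ≈ 1.147 rad (65.7°).
Interpolate at f = 3/5 with slerp weights a = sin((1−f)δ)/sin δ ≈ 0.486, b = sin(fδ)/sin δ ≈ 0.697.
p = a·p₁ + b·p₂ ≈ (0.600, 0.642, -0.477); φ = arcsin(p_z) ≈ -28.46°, λ = atan2(p_y, p_x) ≈ 46.94°.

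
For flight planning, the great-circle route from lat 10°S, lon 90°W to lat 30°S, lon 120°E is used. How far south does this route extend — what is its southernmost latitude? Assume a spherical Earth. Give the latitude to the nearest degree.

≈ 56°S

The great circle lies in the plane with unit normal n̂ = (p₁ × p₂)/|p₁ × p₂|.
Here n̂_z ≈ -0.562; the vertex latitude is φ_max = arccos|n̂_z| ≈ 55.8°.
Check via Clairaut: cos φ_max = |cos φ₁| · sin C = cos(10.0°)·sin(145.2°) ≈ 0.562, again giving ≈ 55.8°.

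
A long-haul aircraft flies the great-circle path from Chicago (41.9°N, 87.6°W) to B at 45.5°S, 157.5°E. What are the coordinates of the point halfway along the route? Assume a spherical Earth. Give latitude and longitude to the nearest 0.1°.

≈ 3.3°S, 142.4°W

Write both endpoints as unit vectors p₁, p₂ with components (cos φ cos λ, cos φ sin λ, sin φ).
The central angle between the endpoints is δ = arccos(p₁·p₂) ≈ 2.341 rad (134.1°).
Interpolate at f = 1/2 with slerp weights a = sin((1−f)δ)/sin δ ≈ 1.282, b = sin(fδ)/sin δ ≈ 1.282.
p = a·p₁ + b·p₂ ≈ (-0.790, -0.610, -0.058); φ = arcsin(p_z) ≈ -3.34°, λ = atan2(p_y, p_x) ≈ -142.36°.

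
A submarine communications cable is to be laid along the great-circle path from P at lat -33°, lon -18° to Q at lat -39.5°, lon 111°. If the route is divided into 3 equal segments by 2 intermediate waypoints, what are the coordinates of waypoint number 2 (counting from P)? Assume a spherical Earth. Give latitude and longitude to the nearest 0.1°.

≈ lat -57.9°, lon 71.6°

The haversine formula gives a central angle δ ≈ 1.632 rad (93.5°) between the endpoints.
Interpolate at f = 2/3 with slerp weights a = sin((1−f)δ)/sin δ ≈ 0.518, b = sin(fδ)/sin δ ≈ 0.887.
p = a·p₁ + b·p₂ ≈ (0.168, 0.505, -0.847); φ = arcsin(p_z) ≈ -57.86°, λ = atan2(p_y, p_x) ≈ 71.58°.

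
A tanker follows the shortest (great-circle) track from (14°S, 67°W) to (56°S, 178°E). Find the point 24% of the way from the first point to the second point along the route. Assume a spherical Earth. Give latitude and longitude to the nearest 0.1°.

The haversine formula gives a central angle δ ≈ 1.600 rad (91.6°) between the endpoints.
Interpolate at f = 0.24 with slerp weights a = sin((1−f)δ)/sin δ ≈ 0.938, b = sin(fδ)/sin δ ≈ 0.375.
p = a·p₁ + b·p₂ ≈ (0.146, -0.830, -0.538); φ = arcsin(p_z) ≈ -32.52°, λ = atan2(p_y, p_x) ≈ -80.01°.

≈ (32.5°S, 80.0°W)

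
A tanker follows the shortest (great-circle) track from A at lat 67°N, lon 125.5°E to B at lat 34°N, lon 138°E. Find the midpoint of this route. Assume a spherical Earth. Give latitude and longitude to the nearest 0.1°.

≈ lat 50.6°N, lon 134.0°E

From cos δ = sin φ₁ sin φ₂ + cos φ₁ cos φ₂ cos Δλ, the central angle is δ ≈ 0.590 rad (33.8°).
Interpolate at f = 1/2 with slerp weights a = sin((1−f)δ)/sin δ ≈ 0.523, b = sin(fδ)/sin δ ≈ 0.523.
p = a·p₁ + b·p₂ ≈ (-0.441, 0.456, 0.773); φ = arcsin(p_z) ≈ 50.65°, λ = atan2(p_y, p_x) ≈ 134.00°.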